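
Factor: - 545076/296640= - 2^( - 4) * 3^1*5^( - 1 )*7^2 = -147/80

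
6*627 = 3762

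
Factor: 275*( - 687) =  - 188925 = - 3^1*5^2*11^1* 229^1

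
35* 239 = 8365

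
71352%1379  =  1023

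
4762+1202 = 5964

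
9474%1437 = 852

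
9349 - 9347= 2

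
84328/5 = 16865 + 3/5=   16865.60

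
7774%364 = 130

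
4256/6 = 2128/3 = 709.33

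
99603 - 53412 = 46191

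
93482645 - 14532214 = 78950431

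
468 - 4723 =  - 4255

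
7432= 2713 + 4719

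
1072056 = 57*18808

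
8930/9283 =8930/9283 = 0.96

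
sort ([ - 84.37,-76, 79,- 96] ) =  [ - 96,-84.37,-76 , 79 ]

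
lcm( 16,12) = 48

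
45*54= 2430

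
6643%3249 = 145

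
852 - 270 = 582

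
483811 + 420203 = 904014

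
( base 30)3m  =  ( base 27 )44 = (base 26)48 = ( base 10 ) 112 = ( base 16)70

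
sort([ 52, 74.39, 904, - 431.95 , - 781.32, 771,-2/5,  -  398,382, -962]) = [ - 962,-781.32, - 431.95, - 398, - 2/5, 52,  74.39, 382 , 771,904 ]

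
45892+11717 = 57609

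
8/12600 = 1/1575 = 0.00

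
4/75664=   1/18916 = 0.00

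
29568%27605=1963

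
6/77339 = 6/77339 = 0.00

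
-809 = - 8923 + 8114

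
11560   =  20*578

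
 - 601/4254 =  - 1+3653/4254 = -  0.14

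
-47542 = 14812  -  62354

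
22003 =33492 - 11489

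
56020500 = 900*62245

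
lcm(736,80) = 3680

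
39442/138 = 19721/69 = 285.81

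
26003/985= 26003/985 = 26.40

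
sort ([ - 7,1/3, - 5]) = [-7, - 5 , 1/3 ] 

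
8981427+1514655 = 10496082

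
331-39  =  292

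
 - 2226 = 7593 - 9819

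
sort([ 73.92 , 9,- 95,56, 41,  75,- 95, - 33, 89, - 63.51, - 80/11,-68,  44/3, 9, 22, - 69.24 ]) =[ - 95, - 95, - 69.24, - 68, - 63.51, - 33, - 80/11,9,  9, 44/3,22, 41, 56,73.92, 75,89] 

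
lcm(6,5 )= 30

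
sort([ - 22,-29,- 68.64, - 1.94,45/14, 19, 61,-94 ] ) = [ - 94,-68.64, - 29, - 22, - 1.94,45/14,19, 61] 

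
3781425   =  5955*635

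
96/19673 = 96/19673 = 0.00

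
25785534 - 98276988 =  - 72491454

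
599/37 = 599/37 = 16.19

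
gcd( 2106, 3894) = 6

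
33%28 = 5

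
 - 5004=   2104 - 7108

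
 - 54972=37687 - 92659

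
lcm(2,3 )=6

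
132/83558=66/41779= 0.00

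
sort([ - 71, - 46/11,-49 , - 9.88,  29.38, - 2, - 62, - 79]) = [ - 79, - 71, - 62, - 49, -9.88, - 46/11, - 2,29.38]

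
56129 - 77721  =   - 21592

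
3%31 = 3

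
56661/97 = 56661/97 = 584.13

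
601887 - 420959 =180928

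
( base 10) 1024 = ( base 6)4424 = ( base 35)t9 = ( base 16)400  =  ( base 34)U4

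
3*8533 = 25599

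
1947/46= 1947/46 = 42.33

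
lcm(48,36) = 144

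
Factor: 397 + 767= 2^2* 3^1*97^1 = 1164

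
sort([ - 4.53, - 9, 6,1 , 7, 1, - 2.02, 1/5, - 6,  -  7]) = [ -9,  -  7, - 6, - 4.53,  -  2.02, 1/5,  1, 1,  6,7] 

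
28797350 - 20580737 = 8216613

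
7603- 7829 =-226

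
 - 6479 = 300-6779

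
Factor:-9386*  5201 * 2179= - 106371340894 = -2^1*7^1*13^1 *19^2*743^1*2179^1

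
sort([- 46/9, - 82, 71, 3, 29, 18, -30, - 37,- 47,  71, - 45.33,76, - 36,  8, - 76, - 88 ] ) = [ - 88, - 82 , - 76,- 47 , - 45.33, - 37, - 36, - 30, - 46/9,3,8,18,29,  71,71, 76]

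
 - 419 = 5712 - 6131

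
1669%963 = 706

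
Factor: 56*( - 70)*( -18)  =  70560 = 2^5*3^2 * 5^1*7^2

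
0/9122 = 0 = 0.00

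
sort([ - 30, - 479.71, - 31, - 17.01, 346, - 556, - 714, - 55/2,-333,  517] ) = [-714,-556,-479.71, - 333, - 31, - 30 , - 55/2, - 17.01,346,517]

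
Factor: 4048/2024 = 2^1= 2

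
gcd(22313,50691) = 1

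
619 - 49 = 570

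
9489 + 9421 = 18910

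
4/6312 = 1/1578 = 0.00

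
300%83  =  51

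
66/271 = 66/271 = 0.24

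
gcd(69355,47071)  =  1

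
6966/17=409  +  13/17 = 409.76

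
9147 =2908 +6239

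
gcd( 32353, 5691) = 1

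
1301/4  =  325  +  1/4 = 325.25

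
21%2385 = 21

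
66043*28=1849204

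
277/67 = 4 + 9/67 = 4.13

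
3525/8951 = 3525/8951 =0.39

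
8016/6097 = 1  +  1919/6097 = 1.31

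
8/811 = 8/811 =0.01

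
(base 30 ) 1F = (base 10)45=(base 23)1M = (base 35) 1A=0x2d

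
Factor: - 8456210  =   - 2^1*5^1 * 7^1  *107^1*1129^1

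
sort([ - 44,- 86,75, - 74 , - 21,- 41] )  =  [-86, - 74, - 44, - 41, - 21, 75] 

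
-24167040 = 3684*(-6560 ) 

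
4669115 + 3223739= 7892854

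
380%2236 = 380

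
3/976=3/976 = 0.00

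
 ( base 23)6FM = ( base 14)140D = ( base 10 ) 3541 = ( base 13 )17c5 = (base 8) 6725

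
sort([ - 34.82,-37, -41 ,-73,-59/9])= [ - 73,  -  41, -37,- 34.82 ,- 59/9 ] 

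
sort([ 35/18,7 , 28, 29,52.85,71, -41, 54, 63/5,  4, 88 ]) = [ -41, 35/18 , 4,7, 63/5, 28, 29, 52.85, 54, 71, 88 ] 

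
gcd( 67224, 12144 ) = 24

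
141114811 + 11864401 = 152979212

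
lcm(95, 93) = 8835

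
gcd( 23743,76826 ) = 1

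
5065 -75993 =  -70928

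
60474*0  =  0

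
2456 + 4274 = 6730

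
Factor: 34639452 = 2^2*3^2*449^1*2143^1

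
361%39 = 10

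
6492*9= 58428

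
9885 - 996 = 8889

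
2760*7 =19320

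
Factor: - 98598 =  - 2^1 * 3^1 * 16433^1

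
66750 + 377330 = 444080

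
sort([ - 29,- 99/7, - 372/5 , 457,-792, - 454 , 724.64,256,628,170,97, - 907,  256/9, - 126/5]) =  [ - 907,-792,-454,-372/5,-29,-126/5, - 99/7,256/9,97,170 , 256,457, 628,  724.64]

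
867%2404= 867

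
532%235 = 62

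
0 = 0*51522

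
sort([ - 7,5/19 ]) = [ - 7, 5/19 ] 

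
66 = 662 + - 596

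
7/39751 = 7/39751 = 0.00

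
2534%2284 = 250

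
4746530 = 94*50495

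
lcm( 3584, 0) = 0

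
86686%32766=21154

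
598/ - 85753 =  - 598/85753= - 0.01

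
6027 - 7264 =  - 1237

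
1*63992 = 63992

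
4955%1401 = 752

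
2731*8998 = 24573538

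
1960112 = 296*6622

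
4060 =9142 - 5082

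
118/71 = 118/71 = 1.66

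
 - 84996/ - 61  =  84996/61 =1393.38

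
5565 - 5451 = 114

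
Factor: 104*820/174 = 2^4*3^( - 1 )*5^1*13^1*29^( - 1)*41^1  =  42640/87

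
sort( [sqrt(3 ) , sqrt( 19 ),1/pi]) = [ 1/pi,sqrt( 3 ), sqrt(19 )]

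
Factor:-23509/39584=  - 2^( - 5 ) * 1237^( - 1 ) * 23509^1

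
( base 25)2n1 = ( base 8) 3442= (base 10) 1826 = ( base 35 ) 1h6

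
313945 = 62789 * 5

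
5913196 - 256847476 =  - 250934280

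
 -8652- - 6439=-2213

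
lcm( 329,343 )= 16121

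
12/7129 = 12/7129 = 0.00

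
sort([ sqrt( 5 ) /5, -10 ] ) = [  -  10, sqrt( 5 ) /5] 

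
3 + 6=9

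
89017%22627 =21136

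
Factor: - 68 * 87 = -2^2*3^1 * 17^1*29^1 = - 5916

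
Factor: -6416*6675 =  - 2^4*3^1*5^2*89^1*401^1 = - 42826800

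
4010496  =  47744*84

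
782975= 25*31319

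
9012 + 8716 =17728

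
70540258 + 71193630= 141733888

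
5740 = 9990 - 4250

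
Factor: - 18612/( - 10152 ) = 11/6  =  2^( - 1)*3^(-1)*11^1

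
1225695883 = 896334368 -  - 329361515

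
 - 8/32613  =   - 1 + 32605/32613= - 0.00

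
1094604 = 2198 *498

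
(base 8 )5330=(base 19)7D2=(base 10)2776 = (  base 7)11044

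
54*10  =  540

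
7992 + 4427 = 12419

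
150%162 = 150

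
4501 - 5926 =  - 1425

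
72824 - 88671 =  - 15847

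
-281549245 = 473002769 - 754552014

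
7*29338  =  205366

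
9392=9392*1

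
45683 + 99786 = 145469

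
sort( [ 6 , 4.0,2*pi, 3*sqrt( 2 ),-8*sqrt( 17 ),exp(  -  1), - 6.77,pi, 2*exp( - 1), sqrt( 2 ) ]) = [- 8*sqrt( 17) , - 6.77, exp( - 1), 2*exp( - 1),  sqrt(2),pi,4.0, 3 * sqrt ( 2),6,2*pi ] 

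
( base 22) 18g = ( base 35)jb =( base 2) 1010100100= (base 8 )1244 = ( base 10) 676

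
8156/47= 173 + 25/47= 173.53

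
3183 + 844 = 4027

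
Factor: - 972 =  - 2^2*3^5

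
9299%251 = 12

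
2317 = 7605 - 5288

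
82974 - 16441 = 66533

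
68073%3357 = 933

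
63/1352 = 63/1352= 0.05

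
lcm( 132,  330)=660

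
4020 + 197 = 4217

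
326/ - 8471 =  - 326/8471 = - 0.04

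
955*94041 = 89809155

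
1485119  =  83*17893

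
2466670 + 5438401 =7905071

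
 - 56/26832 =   -  7/3354 = - 0.00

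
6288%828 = 492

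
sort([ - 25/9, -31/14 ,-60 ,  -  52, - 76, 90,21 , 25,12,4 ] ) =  [ - 76, - 60, - 52,  -  25/9, - 31/14,4,12,21,25,90]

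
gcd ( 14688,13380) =12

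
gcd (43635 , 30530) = 5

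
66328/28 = 2368 + 6/7 = 2368.86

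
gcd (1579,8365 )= 1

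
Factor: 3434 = 2^1*17^1*101^1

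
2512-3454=-942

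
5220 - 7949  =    -  2729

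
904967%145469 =32153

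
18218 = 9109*2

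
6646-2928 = 3718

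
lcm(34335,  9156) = 137340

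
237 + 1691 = 1928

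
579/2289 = 193/763 = 0.25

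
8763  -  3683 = 5080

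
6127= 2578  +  3549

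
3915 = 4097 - 182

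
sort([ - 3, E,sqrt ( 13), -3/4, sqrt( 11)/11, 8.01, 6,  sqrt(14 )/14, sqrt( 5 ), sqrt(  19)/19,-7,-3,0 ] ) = [ - 7, - 3,-3,-3/4, 0,sqrt(19)/19, sqrt ( 14 )/14,sqrt(  11 ) /11,sqrt ( 5 ), E,sqrt (13), 6, 8.01 ] 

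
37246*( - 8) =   -  297968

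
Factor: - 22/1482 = -11/741=- 3^(-1)*11^1*13^(- 1)*19^(-1)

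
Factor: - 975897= -3^2*  13^1*19^1*439^1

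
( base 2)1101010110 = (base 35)OE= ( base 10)854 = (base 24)1BE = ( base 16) 356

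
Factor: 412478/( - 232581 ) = -2^1 * 3^( - 1)*11^1*18749^1*77527^ (-1 )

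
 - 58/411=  - 58/411 = - 0.14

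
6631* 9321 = 61807551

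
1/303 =1/303 = 0.00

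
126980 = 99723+27257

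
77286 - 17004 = 60282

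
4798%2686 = 2112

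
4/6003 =4/6003 = 0.00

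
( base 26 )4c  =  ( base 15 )7B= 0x74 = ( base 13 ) 8c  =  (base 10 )116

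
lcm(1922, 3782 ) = 117242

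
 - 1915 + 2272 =357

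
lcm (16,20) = 80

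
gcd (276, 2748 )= 12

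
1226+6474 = 7700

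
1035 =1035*1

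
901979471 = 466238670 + 435740801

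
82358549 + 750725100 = 833083649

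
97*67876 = 6583972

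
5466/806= 2733/403 = 6.78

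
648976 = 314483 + 334493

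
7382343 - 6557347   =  824996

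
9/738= 1/82 = 0.01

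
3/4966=3/4966  =  0.00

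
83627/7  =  83627/7 = 11946.71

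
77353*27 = 2088531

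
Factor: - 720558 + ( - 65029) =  - 11^1*17^1*4201^1 = -785587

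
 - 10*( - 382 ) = 3820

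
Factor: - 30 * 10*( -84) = 25200= 2^4*3^2*5^2*7^1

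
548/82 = 274/41 = 6.68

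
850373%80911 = 41263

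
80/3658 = 40/1829 = 0.02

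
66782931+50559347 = 117342278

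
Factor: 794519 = 11^1*72229^1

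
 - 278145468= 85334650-363480118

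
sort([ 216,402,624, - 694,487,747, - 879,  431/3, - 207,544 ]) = [  -  879, - 694, - 207,431/3,216,402, 487, 544, 624, 747 ]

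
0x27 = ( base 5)124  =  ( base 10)39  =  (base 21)1I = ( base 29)1a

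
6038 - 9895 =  - 3857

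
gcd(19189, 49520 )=619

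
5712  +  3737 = 9449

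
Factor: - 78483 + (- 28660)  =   - 107143= - 307^1*349^1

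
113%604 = 113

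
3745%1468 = 809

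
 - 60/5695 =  - 12/1139 = - 0.01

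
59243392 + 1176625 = 60420017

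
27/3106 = 27/3106 = 0.01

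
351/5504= 351/5504 =0.06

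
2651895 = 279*9505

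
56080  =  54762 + 1318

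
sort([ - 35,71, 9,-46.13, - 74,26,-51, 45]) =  [ - 74, - 51, - 46.13, - 35,9,26, 45,71]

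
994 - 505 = 489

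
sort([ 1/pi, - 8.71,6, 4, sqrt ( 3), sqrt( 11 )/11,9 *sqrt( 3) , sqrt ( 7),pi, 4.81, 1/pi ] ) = [ - 8.71 , sqrt( 11 )/11, 1/pi,1/pi,  sqrt(3), sqrt(7 ),pi, 4, 4.81, 6, 9 * sqrt( 3) ]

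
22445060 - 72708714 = - 50263654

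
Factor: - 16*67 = -1072 = - 2^4*67^1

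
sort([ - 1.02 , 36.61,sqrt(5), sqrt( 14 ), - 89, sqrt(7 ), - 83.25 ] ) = [ - 89, - 83.25,  -  1.02, sqrt( 5 ),sqrt( 7), sqrt( 14),36.61] 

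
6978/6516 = 1163/1086 = 1.07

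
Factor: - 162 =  - 2^1*3^4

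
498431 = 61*8171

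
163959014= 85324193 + 78634821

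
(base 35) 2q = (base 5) 341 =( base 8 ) 140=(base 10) 96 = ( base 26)3i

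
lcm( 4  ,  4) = 4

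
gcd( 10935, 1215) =1215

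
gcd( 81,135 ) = 27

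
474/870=79/145=0.54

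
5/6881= 5/6881=0.00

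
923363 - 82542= 840821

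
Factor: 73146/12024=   2^( - 2 )* 3^( - 1) * 73^1  =  73/12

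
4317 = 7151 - 2834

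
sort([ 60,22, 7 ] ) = [7,22, 60]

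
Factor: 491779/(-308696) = -599/376 = - 2^(-3 )*47^(-1 )*599^1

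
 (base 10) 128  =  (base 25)53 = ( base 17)79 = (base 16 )80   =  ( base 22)5i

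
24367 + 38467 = 62834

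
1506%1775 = 1506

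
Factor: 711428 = 2^2 *29^1*6133^1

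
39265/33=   39265/33 = 1189.85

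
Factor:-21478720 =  - 2^6*5^1*67121^1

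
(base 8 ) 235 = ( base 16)9D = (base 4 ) 2131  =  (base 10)157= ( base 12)111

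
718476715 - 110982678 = 607494037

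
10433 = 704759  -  694326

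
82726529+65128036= 147854565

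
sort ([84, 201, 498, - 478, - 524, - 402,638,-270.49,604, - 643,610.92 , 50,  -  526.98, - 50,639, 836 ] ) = [- 643, - 526.98, - 524,-478, - 402, - 270.49, - 50,50,84, 201,498,604,610.92,638, 639,836 ]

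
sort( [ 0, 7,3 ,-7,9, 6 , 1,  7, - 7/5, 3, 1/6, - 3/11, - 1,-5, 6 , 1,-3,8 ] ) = [-7,  -  5,-3,- 7/5, - 1,-3/11, 0,1/6, 1,  1,3, 3, 6,6, 7, 7, 8, 9]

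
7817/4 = 1954 + 1/4 = 1954.25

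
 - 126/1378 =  - 63/689  =  - 0.09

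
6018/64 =94 + 1/32 = 94.03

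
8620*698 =6016760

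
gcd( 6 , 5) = 1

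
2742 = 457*6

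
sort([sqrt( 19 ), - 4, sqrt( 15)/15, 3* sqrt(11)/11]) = [- 4 , sqrt( 15) /15 , 3* sqrt(11)/11, sqrt( 19) ] 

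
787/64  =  787/64 = 12.30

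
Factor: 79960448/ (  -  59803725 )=-2^7 * 3^(  -  1)*5^(  -  2)*89^1*7019^1*797383^ ( - 1)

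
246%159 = 87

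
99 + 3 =102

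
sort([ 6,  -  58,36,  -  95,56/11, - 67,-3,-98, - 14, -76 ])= [-98,-95, - 76,  -  67,-58, - 14 , - 3,56/11, 6,36]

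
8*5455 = 43640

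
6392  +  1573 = 7965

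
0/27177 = 0 = 0.00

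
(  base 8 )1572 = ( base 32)RQ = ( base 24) 1d2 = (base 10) 890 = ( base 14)478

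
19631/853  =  19631/853= 23.01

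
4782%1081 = 458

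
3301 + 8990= 12291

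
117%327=117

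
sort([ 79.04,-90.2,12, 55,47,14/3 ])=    [-90.2,14/3,12, 47 , 55,79.04]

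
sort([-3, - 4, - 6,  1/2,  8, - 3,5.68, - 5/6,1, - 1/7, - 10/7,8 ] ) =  [ - 6, - 4, - 3,-3, - 10/7, - 5/6, - 1/7, 1/2,  1,5.68 , 8,8 ]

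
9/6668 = 9/6668 = 0.00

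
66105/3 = 22035 = 22035.00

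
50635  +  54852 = 105487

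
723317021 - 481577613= 241739408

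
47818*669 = 31990242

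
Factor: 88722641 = 7^1 * 12674663^1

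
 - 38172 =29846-68018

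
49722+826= 50548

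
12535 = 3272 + 9263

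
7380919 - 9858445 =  - 2477526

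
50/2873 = 50/2873 = 0.02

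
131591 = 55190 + 76401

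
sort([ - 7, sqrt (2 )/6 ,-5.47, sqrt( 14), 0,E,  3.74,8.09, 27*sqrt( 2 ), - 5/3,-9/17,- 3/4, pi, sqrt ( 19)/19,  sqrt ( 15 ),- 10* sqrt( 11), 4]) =[ - 10 * sqrt( 11), - 7, - 5.47, - 5/3,-3/4,-9/17,0,sqrt(19)/19 , sqrt (2 )/6,  E,  pi,3.74, sqrt( 14), sqrt(15), 4,8.09,27*sqrt( 2) ]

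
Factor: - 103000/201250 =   -  2^2*5^ ( - 1)*7^(-1)*23^( - 1)*103^1 =- 412/805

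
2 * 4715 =9430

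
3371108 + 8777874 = 12148982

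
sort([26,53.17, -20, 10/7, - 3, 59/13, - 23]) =[ - 23,- 20, - 3, 10/7,59/13, 26 , 53.17]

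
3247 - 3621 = - 374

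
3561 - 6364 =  - 2803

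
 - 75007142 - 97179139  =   - 172186281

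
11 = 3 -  - 8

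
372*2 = 744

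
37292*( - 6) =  - 223752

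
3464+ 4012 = 7476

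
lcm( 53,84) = 4452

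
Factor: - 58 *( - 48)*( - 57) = -158688 = - 2^5 * 3^2*19^1 * 29^1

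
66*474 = 31284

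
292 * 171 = 49932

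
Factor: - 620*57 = -35340 = - 2^2*3^1 * 5^1*19^1 * 31^1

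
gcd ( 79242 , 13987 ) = 1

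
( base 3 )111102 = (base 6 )1402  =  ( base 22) ga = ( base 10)362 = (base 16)16a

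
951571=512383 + 439188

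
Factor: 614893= 614893^1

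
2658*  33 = 87714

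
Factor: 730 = 2^1 * 5^1*73^1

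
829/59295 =829/59295 = 0.01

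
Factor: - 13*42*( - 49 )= 2^1*3^1*7^3*13^1 = 26754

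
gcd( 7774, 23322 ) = 7774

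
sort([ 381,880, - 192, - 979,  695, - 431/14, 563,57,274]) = [ - 979, - 192, - 431/14, 57 , 274, 381,563,695,  880 ] 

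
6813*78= 531414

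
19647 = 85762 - 66115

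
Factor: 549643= 549643^1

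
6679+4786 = 11465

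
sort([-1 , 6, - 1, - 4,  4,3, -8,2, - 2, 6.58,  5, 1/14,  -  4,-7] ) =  [ - 8 , - 7 , - 4, - 4,  -  2,-1, - 1, 1/14 , 2, 3, 4,5, 6 , 6.58 ]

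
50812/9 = 50812/9= 5645.78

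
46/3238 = 23/1619 = 0.01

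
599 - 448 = 151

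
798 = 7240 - 6442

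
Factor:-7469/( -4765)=5^( - 1 )*7^1 * 11^1*97^1 *953^ ( - 1 )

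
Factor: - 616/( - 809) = 2^3*7^1* 11^1*809^( -1)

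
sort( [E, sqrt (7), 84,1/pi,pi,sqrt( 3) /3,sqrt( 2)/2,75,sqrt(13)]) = [ 1/pi,sqrt(3 )/3,sqrt(2)/2,sqrt(7),E, pi,sqrt( 13),75,84 ]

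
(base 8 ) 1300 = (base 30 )NE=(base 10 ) 704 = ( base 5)10304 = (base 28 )p4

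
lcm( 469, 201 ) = 1407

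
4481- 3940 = 541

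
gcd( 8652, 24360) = 84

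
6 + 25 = 31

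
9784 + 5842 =15626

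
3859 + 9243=13102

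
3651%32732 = 3651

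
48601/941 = 51 + 610/941 = 51.65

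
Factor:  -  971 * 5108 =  - 4959868 = - 2^2 * 971^1*1277^1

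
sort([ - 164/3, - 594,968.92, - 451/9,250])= [ - 594, - 164/3, - 451/9, 250,968.92] 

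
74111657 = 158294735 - 84183078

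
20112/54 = 372 + 4/9 = 372.44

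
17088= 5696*3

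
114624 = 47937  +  66687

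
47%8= 7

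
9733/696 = 13 + 685/696=13.98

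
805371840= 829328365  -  23956525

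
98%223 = 98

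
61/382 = 61/382= 0.16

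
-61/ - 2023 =61/2023 = 0.03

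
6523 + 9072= 15595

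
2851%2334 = 517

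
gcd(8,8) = 8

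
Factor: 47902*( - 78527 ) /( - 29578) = 19^1*23^( - 1 )*43^1*557^1*643^( - 1)*4133^1 = 1880800177/14789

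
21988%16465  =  5523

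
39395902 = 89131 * 442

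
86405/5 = 17281= 17281.00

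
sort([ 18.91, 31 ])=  [18.91, 31 ] 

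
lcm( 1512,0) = 0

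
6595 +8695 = 15290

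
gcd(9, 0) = 9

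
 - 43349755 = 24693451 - 68043206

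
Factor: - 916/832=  -2^(-4)* 13^( - 1 )*229^1= - 229/208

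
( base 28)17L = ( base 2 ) 1111101001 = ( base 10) 1001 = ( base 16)3e9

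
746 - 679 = 67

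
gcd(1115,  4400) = 5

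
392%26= 2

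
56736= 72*788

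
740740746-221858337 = 518882409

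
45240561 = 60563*747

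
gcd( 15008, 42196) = 28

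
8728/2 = 4364 = 4364.00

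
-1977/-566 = 1977/566= 3.49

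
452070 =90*5023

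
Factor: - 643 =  - 643^1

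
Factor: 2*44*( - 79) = -6952 = - 2^3*11^1*79^1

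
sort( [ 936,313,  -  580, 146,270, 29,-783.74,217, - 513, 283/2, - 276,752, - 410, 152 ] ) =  [ - 783.74 , - 580 , - 513, -410,-276,29, 283/2 , 146, 152,217,270, 313 , 752, 936]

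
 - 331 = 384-715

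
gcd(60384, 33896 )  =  8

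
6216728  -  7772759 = - 1556031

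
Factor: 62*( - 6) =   -  372 = -2^2*3^1 * 31^1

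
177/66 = 2+15/22  =  2.68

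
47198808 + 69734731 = 116933539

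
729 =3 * 243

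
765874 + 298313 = 1064187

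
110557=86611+23946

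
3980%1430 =1120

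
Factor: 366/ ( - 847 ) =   -  2^1*3^1*7^(-1 )*11^(-2 )*61^1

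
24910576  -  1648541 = 23262035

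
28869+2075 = 30944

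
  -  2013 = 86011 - 88024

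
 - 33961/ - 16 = 2122+ 9/16 = 2122.56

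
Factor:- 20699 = -7^1*2957^1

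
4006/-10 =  - 401+2/5=-400.60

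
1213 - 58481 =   -  57268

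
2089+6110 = 8199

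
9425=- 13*( - 725) 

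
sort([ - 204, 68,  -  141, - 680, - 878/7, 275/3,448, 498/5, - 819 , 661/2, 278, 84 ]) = [  -  819, - 680,-204, - 141, - 878/7,  68, 84 , 275/3, 498/5,278,661/2, 448]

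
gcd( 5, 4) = 1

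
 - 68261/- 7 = 68261/7 = 9751.57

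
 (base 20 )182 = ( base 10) 562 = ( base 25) MC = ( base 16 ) 232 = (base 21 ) 15g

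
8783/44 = 8783/44 = 199.61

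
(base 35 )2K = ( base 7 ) 156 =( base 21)46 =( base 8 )132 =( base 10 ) 90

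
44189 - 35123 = 9066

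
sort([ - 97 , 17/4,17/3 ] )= [ - 97, 17/4,17/3]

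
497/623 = 71/89 = 0.80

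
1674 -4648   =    -  2974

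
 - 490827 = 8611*(- 57)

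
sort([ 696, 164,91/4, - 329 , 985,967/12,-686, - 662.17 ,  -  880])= [-880, - 686,  -  662.17, - 329,91/4,967/12,164,696,985 ]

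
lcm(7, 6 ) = 42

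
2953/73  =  40 + 33/73 = 40.45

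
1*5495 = 5495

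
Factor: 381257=163^1 * 2339^1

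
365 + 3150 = 3515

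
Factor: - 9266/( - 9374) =41^1*43^(-1)*109^(-1)*113^1= 4633/4687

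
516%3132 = 516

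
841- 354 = 487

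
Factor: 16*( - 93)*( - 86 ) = 2^5*3^1*31^1 * 43^1 = 127968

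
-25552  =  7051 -32603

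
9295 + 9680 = 18975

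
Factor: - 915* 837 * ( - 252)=192995460 = 2^2 * 3^6*5^1*7^1*31^1*61^1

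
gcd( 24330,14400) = 30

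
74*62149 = 4599026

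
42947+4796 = 47743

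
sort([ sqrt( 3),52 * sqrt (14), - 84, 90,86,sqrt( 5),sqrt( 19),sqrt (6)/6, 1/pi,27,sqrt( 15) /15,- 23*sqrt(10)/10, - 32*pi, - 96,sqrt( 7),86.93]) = [ - 32* pi,-96, - 84,-23*sqrt( 10)/10, sqrt(15)/15,1/pi,sqrt(6)/6,sqrt( 3),sqrt( 5),sqrt( 7),sqrt(19),27,86, 86.93, 90,52*sqrt( 14 ) ]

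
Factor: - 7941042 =  -  2^1*3^2 * 441169^1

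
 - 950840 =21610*(-44 ) 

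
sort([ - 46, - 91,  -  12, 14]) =[ - 91, - 46, - 12, 14 ]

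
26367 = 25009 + 1358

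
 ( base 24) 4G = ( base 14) 80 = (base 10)112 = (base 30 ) 3M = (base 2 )1110000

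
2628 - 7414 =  - 4786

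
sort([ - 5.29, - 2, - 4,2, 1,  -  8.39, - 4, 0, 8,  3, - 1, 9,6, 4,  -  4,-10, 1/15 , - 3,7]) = [ - 10, - 8.39, - 5.29 , - 4,-4,-4, - 3 ,-2, - 1, 0,1/15,1,2,3 , 4,6,  7,  8,9]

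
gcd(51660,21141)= 9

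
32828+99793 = 132621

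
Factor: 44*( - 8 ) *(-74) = 2^6*11^1 * 37^1 = 26048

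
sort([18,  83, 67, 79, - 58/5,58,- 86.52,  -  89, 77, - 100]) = [ - 100,-89, - 86.52, - 58/5,18,58,67 , 77, 79,83 ] 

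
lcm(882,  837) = 82026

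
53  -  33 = 20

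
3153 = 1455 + 1698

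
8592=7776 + 816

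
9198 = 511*18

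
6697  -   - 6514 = 13211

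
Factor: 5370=2^1*3^1*5^1*179^1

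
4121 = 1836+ 2285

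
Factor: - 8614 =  - 2^1*59^1*73^1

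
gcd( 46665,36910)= 5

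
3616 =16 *226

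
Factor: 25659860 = 2^2* 5^1*1282993^1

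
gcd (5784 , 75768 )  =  24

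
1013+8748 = 9761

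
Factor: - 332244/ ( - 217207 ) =2^2*3^2*11^1* 839^1*217207^( - 1)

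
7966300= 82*97150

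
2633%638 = 81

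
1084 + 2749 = 3833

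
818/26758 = 409/13379= 0.03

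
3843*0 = 0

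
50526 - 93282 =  - 42756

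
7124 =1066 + 6058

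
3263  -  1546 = 1717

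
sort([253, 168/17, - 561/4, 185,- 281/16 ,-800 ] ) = [-800,  -  561/4,-281/16, 168/17, 185,253]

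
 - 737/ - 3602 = 737/3602= 0.20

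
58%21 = 16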